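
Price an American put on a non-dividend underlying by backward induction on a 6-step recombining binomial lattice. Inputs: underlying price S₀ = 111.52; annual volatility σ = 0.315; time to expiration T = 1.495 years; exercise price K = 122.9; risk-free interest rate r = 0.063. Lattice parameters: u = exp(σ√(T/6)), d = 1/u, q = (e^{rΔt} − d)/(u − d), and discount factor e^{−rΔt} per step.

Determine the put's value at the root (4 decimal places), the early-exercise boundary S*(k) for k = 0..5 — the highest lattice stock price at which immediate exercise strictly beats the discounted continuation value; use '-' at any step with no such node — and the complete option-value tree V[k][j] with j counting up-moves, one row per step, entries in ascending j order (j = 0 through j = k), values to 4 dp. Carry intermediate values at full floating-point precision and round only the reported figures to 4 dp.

price = 19.6236
boundary = - - 81.4288 69.5810 81.4288 95.2940
tree:
19.6236
29.0487 11.2074
41.4712 18.0548 4.9986
53.3190 28.0396 9.0543 1.2704
63.4429 41.4712 16.0482 2.6384 0.0000
72.0938 53.3190 27.6060 5.4795 0.0000 0.0000
79.4861 63.4429 41.4712 11.3800 0.0000 0.0000 0.0000

Δt=0.24917  u=1.17027  d=0.85450  q=0.51088  discount=0.98443
step 6 (expiry): payoffs max(K−S,0) = 79.4861 63.4429 41.4712 11.3800 0.0000 0.0000 0.0000
step 5: (k=5,j=0): S=50.8062, (K−S)⁺=72.0938, hold=70.1797 ⇒ V=72.0938 exercise | (k=5,j=1): S=69.5810, (K−S)⁺=53.3190, hold=51.4048 ⇒ V=53.3190 exercise | (k=5,j=2): S=95.2940, (K−S)⁺=27.6060, hold=25.6919 ⇒ V=27.6060 exercise | (k=5,j=3): S=130.5089, (K−S)⁺=0.0000, hold=5.4795 ⇒ V=5.4795 continue | (k=5,j=4): S=178.7371, (K−S)⁺=0.0000, hold=0.0000 ⇒ V=0.0000 continue | (k=5,j=5): S=244.7875, (K−S)⁺=0.0000, hold=0.0000 ⇒ V=0.0000 continue  boundary S*=95.2940
step 4: (k=4,j=0): S=59.4571, (K−S)⁺=63.4429, hold=61.5288 ⇒ V=63.4429 exercise | (k=4,j=1): S=81.4288, (K−S)⁺=41.4712, hold=39.5570 ⇒ V=41.4712 exercise | (k=4,j=2): S=111.5200, (K−S)⁺=11.3800, hold=16.0482 ⇒ V=16.0482 continue | (k=4,j=3): S=152.7310, (K−S)⁺=0.0000, hold=2.6384 ⇒ V=2.6384 continue | (k=4,j=4): S=209.1712, (K−S)⁺=0.0000, hold=0.0000 ⇒ V=0.0000 continue  boundary S*=81.4288
step 3: (k=3,j=0): S=69.5810, (K−S)⁺=53.3190, hold=51.4048 ⇒ V=53.3190 exercise | (k=3,j=1): S=95.2940, (K−S)⁺=27.6060, hold=28.0396 ⇒ V=28.0396 continue | (k=3,j=2): S=130.5089, (K−S)⁺=0.0000, hold=9.0543 ⇒ V=9.0543 continue | (k=3,j=3): S=178.7371, (K−S)⁺=0.0000, hold=1.2704 ⇒ V=1.2704 continue  boundary S*=69.5810
step 2: (k=2,j=0): S=81.4288, (K−S)⁺=41.4712, hold=39.7751 ⇒ V=41.4712 exercise | (k=2,j=1): S=111.5200, (K−S)⁺=11.3800, hold=18.0548 ⇒ V=18.0548 continue | (k=2,j=2): S=152.7310, (K−S)⁺=0.0000, hold=4.9986 ⇒ V=4.9986 continue  boundary S*=81.4288
step 1: (k=1,j=0): S=95.2940, (K−S)⁺=27.6060, hold=29.0487 ⇒ V=29.0487 continue | (k=1,j=1): S=130.5089, (K−S)⁺=0.0000, hold=11.2074 ⇒ V=11.2074 continue  boundary S*=-
step 0: (k=0,j=0): S=111.5200, (K−S)⁺=11.3800, hold=19.6236 ⇒ V=19.6236 continue  boundary S*=-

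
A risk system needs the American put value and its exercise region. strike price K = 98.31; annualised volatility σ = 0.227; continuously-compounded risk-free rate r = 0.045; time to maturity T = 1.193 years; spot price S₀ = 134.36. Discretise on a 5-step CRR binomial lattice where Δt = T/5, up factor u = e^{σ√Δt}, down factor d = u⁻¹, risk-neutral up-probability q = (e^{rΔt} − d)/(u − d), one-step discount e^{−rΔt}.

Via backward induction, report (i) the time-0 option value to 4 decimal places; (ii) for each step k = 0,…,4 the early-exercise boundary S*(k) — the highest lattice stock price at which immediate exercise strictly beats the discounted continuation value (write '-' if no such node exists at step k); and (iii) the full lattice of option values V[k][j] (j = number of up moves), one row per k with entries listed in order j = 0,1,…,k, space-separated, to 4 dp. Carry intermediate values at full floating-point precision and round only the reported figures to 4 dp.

price = 0.8149
boundary = - - - - 86.2280
tree:
0.8149
1.6111 0.0995
3.1708 0.2099 0.0000
6.2082 0.4428 0.0000 0.0000
12.0820 0.9341 0.0000 0.0000 0.0000
21.1321 1.9707 0.0000 0.0000 0.0000 0.0000

Δt=0.23860  u=1.11726  d=0.89504  q=0.52089  discount=0.98932
step 5 (expiry): payoffs max(K−S,0) = 21.1321 1.9707 0.0000 0.0000 0.0000 0.0000
step 4: (k=4,j=0): S=86.2280, (K−S)⁺=12.0820, hold=11.0321 ⇒ V=12.0820 exercise | (k=4,j=1): S=107.6364, (K−S)⁺=0.0000, hold=0.9341 ⇒ V=0.9341 continue | (k=4,j=2): S=134.3600, (K−S)⁺=0.0000, hold=0.0000 ⇒ V=0.0000 continue | (k=4,j=3): S=167.7185, (K−S)⁺=0.0000, hold=0.0000 ⇒ V=0.0000 continue | (k=4,j=4): S=209.3591, (K−S)⁺=0.0000, hold=0.0000 ⇒ V=0.0000 continue  boundary S*=86.2280
step 3: (k=3,j=0): S=96.3393, (K−S)⁺=1.9707, hold=6.2082 ⇒ V=6.2082 continue | (k=3,j=1): S=120.2582, (K−S)⁺=0.0000, hold=0.4428 ⇒ V=0.4428 continue | (k=3,j=2): S=150.1155, (K−S)⁺=0.0000, hold=0.0000 ⇒ V=0.0000 continue | (k=3,j=3): S=187.3856, (K−S)⁺=0.0000, hold=0.0000 ⇒ V=0.0000 continue  boundary S*=-
step 2: (k=2,j=0): S=107.6364, (K−S)⁺=0.0000, hold=3.1708 ⇒ V=3.1708 continue | (k=2,j=1): S=134.3600, (K−S)⁺=0.0000, hold=0.2099 ⇒ V=0.2099 continue | (k=2,j=2): S=167.7185, (K−S)⁺=0.0000, hold=0.0000 ⇒ V=0.0000 continue  boundary S*=-
step 1: (k=1,j=0): S=120.2582, (K−S)⁺=0.0000, hold=1.6111 ⇒ V=1.6111 continue | (k=1,j=1): S=150.1155, (K−S)⁺=0.0000, hold=0.0995 ⇒ V=0.0995 continue  boundary S*=-
step 0: (k=0,j=0): S=134.3600, (K−S)⁺=0.0000, hold=0.8149 ⇒ V=0.8149 continue  boundary S*=-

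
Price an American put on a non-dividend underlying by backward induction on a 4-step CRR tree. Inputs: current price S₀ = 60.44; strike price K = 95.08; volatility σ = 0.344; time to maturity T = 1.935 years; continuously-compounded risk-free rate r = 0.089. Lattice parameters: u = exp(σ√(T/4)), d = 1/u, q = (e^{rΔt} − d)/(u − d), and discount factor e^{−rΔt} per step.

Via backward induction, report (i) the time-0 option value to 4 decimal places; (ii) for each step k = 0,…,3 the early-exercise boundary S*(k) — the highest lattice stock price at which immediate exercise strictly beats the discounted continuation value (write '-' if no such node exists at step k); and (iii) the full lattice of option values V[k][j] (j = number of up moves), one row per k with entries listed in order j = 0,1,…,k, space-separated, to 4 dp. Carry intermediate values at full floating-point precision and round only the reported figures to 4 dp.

price = 34.6400
boundary = 60.4400 47.5790 60.4400 76.7774
tree:
34.6400
47.5010 19.7252
57.6253 34.6400 8.2128
65.5953 47.5010 18.3026 0.0000
71.8693 57.6253 34.6400 0.0000 0.0000

Δt=0.48375, u=1.27031, d=0.78721, q=0.53154, disc=e^(-rΔt)=0.95786
k=4 terminal: V=max(K-S,0) → 71.8693 57.6253 34.6400 0.0000 0.0000
k=3: j=0 S=29.4847 intr=65.5953 cont=61.5886 V=65.5953[EX]; j=1 S=47.5790 intr=47.5010 cont=43.4943 V=47.5010[EX]; j=2 S=76.7774 intr=18.3026 cont=15.5438 V=18.3026[EX]; j=3 S=123.8944 intr=0.0000 cont=0.0000 V=0.0000[hold]  S*(3)=76.7774
k=2: j=0 S=37.4547 intr=57.6253 cont=53.6186 V=57.6253[EX]; j=1 S=60.4400 intr=34.6400 cont=30.6333 V=34.6400[EX]; j=2 S=97.5310 intr=0.0000 cont=8.2128 V=8.2128[hold]  S*(2)=60.4400
k=1: j=0 S=47.5790 intr=47.5010 cont=43.4943 V=47.5010[EX]; j=1 S=76.7774 intr=18.3026 cont=19.7252 V=19.7252[hold]  S*(1)=47.5790
k=0: j=0 S=60.4400 intr=34.6400 cont=31.3576 V=34.6400[EX]  S*(0)=60.4400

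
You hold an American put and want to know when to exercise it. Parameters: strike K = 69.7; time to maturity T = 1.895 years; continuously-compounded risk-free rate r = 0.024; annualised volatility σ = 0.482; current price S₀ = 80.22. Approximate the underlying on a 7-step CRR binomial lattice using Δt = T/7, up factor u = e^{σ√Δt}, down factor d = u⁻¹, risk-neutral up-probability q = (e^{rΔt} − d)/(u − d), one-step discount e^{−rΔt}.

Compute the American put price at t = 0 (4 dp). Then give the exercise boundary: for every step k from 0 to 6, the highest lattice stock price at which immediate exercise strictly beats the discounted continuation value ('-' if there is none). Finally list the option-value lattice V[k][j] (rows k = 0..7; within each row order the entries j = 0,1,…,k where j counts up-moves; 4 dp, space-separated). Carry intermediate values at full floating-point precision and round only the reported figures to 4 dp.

price = 13.5693
boundary = - - - - 29.4187 37.8040 48.5795
tree:
13.5693
18.7162 7.4874
25.0772 11.2277 3.0333
32.4514 16.4450 5.0262 0.6462
40.2813 23.3700 8.2359 1.1836 0.0000
46.8067 31.8960 13.3081 2.1680 0.0000 0.0000
51.8847 40.2813 21.1205 3.9711 0.0000 0.0000 0.0000
55.8363 46.8067 31.8960 7.2737 0.0000 0.0000 0.0000 0.0000

Δt=0.27071, u=1.28503, d=0.77819, q=0.45049, disc=e^(-rΔt)=0.99352
k=7 terminal: V=max(K-S,0) → 55.8363 46.8067 31.8960 7.2737 0.0000 0.0000 0.0000 0.0000
k=6: j=0 S=17.8153 intr=51.8847 cont=51.4333 V=51.8847[EX]; j=1 S=29.4187 intr=40.2813 cont=39.8299 V=40.2813[EX]; j=2 S=48.5795 intr=21.1205 cont=20.6691 V=21.1205[EX]; j=3 S=80.2200 intr=0.0000 cont=3.9711 V=3.9711[hold]; j=4 S=132.4684 intr=0.0000 cont=0.0000 V=0.0000[hold]; j=5 S=218.7469 intr=0.0000 cont=0.0000 V=0.0000[hold]; j=6 S=361.2198 intr=0.0000 cont=0.0000 V=0.0000[hold]  S*(6)=48.5795
k=5: j=0 S=22.8933 intr=46.8067 cont=46.3553 V=46.8067[EX]; j=1 S=37.8040 intr=31.8960 cont=31.4446 V=31.8960[EX]; j=2 S=62.4263 intr=7.2737 cont=13.3081 V=13.3081[hold]; j=3 S=103.0855 intr=0.0000 cont=2.1680 V=2.1680[hold]; j=4 S=170.2265 intr=0.0000 cont=0.0000 V=0.0000[hold]; j=5 S=281.0973 intr=0.0000 cont=0.0000 V=0.0000[hold]  S*(5)=37.8040
k=4: j=0 S=29.4187 intr=40.2813 cont=39.8299 V=40.2813[EX]; j=1 S=48.5795 intr=21.1205 cont=23.3700 V=23.3700[hold]; j=2 S=80.2200 intr=0.0000 cont=8.2359 V=8.2359[hold]; j=3 S=132.4684 intr=0.0000 cont=1.1836 V=1.1836[hold]; j=4 S=218.7469 intr=0.0000 cont=0.0000 V=0.0000[hold]  S*(4)=29.4187
k=3: j=0 S=37.8040 intr=31.8960 cont=32.4514 V=32.4514[hold]; j=1 S=62.4263 intr=7.2737 cont=16.4450 V=16.4450[hold]; j=2 S=103.0855 intr=0.0000 cont=5.0262 V=5.0262[hold]; j=3 S=170.2265 intr=0.0000 cont=0.6462 V=0.6462[hold]  S*(3)=-
k=2: j=0 S=48.5795 intr=21.1205 cont=25.0772 V=25.0772[hold]; j=1 S=80.2200 intr=0.0000 cont=11.2277 V=11.2277[hold]; j=2 S=132.4684 intr=0.0000 cont=3.0333 V=3.0333[hold]  S*(2)=-
k=1: j=0 S=62.4263 intr=7.2737 cont=18.7162 V=18.7162[hold]; j=1 S=103.0855 intr=0.0000 cont=7.4874 V=7.4874[hold]  S*(1)=-
k=0: j=0 S=80.2200 intr=0.0000 cont=13.5693 V=13.5693[hold]  S*(0)=-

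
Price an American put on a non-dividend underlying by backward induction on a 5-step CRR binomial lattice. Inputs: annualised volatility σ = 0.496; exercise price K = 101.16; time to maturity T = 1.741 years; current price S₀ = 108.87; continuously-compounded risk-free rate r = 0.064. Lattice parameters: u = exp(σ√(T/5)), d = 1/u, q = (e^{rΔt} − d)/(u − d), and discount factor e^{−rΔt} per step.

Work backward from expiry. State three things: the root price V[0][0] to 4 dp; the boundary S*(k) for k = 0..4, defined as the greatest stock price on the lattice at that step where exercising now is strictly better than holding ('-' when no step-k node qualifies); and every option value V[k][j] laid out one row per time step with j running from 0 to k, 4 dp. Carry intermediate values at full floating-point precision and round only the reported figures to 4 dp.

Δt=0.34820, u=1.34002, d=0.74626, q=0.46530, disc=e^(-rΔt)=0.97796
k=5 terminal: V=max(K-S,0) → 75.9625 55.9143 19.9147 0.0000 0.0000 0.0000
k=4: j=0 S=33.7651 intr=67.3949 cont=65.1655 V=67.3949[EX]; j=1 S=60.6300 intr=40.5300 cont=38.3006 V=40.5300[EX]; j=2 S=108.8700 intr=0.0000 cont=10.4137 V=10.4137[hold]; j=3 S=195.4918 intr=0.0000 cont=0.0000 V=0.0000[hold]; j=4 S=351.0338 intr=0.0000 cont=0.0000 V=0.0000[hold]  S*(4)=60.6300
k=3: j=0 S=45.2457 intr=55.9143 cont=53.6849 V=55.9143[EX]; j=1 S=81.2453 intr=19.9147 cont=25.9325 V=25.9325[hold]; j=2 S=145.8876 intr=0.0000 cont=5.4455 V=5.4455[hold]; j=3 S=261.9623 intr=0.0000 cont=0.0000 V=0.0000[hold]  S*(3)=45.2457
k=2: j=0 S=60.6300 intr=40.5300 cont=41.0389 V=41.0389[hold]; j=1 S=108.8700 intr=0.0000 cont=16.0384 V=16.0384[hold]; j=2 S=195.4918 intr=0.0000 cont=2.8475 V=2.8475[hold]  S*(2)=-
k=1: j=0 S=81.2453 intr=19.9147 cont=28.7581 V=28.7581[hold]; j=1 S=145.8876 intr=0.0000 cont=9.6825 V=9.6825[hold]  S*(1)=-
k=0: j=0 S=108.8700 intr=0.0000 cont=19.4441 V=19.4441[hold]  S*(0)=-

price = 19.4441
boundary = - - - 45.2457 60.6300
tree:
19.4441
28.7581 9.6825
41.0389 16.0384 2.8475
55.9143 25.9325 5.4455 0.0000
67.3949 40.5300 10.4137 0.0000 0.0000
75.9625 55.9143 19.9147 0.0000 0.0000 0.0000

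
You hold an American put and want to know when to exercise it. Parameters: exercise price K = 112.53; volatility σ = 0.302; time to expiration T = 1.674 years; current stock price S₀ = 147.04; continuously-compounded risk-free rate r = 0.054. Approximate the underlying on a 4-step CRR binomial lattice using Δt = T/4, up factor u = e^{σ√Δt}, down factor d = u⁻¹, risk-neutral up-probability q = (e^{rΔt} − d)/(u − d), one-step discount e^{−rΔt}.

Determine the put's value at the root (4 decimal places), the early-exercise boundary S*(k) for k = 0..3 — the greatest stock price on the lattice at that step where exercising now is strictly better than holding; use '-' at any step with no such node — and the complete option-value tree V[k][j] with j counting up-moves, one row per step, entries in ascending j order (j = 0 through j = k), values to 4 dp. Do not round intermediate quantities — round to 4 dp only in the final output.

params: Δt=0.41850 u=1.21576 d=0.82253 q=0.50944 e^(-rΔt)=0.97765
t_4 payoffs: 45.2253 13.0489 0.0000 0.0000 0.0000
t_3: node(3,0) S=81.8263 payoff=30.7037 vs cont=28.1891 → 30.7037 [stop]  node(3,1) S=120.9450 payoff=0.0000 vs cont=6.2583 → 6.2583 [wait]  node(3,2) S=178.7652 payoff=0.0000 vs cont=0.0000 → 0.0000 [wait]  node(3,3) S=264.2275 payoff=0.0000 vs cont=0.0000 → 0.0000 [wait]  ⇒ S*(3)=81.8263
t_2: node(2,0) S=99.4811 payoff=13.0489 vs cont=17.8425 → 17.8425 [wait]  node(2,1) S=147.0400 payoff=0.0000 vs cont=3.0015 → 3.0015 [wait]  node(2,2) S=217.3354 payoff=0.0000 vs cont=0.0000 → 0.0000 [wait]  ⇒ S*(2)=-
t_1: node(1,0) S=120.9450 payoff=0.0000 vs cont=10.0521 → 10.0521 [wait]  node(1,1) S=178.7652 payoff=0.0000 vs cont=1.4395 → 1.4395 [wait]  ⇒ S*(1)=-
t_0: node(0,0) S=147.0400 payoff=0.0000 vs cont=5.5380 → 5.5380 [wait]  ⇒ S*(0)=-

price = 5.5380
boundary = - - - 81.8263
tree:
5.5380
10.0521 1.4395
17.8425 3.0015 0.0000
30.7037 6.2583 0.0000 0.0000
45.2253 13.0489 0.0000 0.0000 0.0000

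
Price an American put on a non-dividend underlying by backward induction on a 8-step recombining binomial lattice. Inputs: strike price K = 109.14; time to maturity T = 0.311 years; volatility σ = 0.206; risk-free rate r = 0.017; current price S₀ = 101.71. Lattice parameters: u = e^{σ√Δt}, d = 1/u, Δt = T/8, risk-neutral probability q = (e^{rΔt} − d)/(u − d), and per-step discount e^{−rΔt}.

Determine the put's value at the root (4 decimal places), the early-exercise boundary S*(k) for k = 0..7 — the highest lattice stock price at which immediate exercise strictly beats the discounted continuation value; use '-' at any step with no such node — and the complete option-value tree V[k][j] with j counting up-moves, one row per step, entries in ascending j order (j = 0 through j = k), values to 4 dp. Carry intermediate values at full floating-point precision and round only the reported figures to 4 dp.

Δt=0.03887, u=1.04145, d=0.96020, q=0.49798, disc=e^(-rΔt)=0.99934
k=8 terminal: V=max(K-S,0) → 35.6467 29.4275 22.6819 15.3655 7.4300 0.0000 0.0000 0.0000 0.0000
k=7: j=0 S=76.5397 intr=32.6003 cont=32.5281 V=32.6003[EX]; j=1 S=83.0168 intr=26.1232 cont=26.0511 V=26.1232[EX]; j=2 S=90.0420 intr=19.0980 cont=19.0259 V=19.0980[EX]; j=3 S=97.6617 intr=11.4783 cont=11.4062 V=11.4783[EX]; j=4 S=105.9261 intr=3.2139 cont=3.7275 V=3.7275[hold]; j=5 S=114.8900 intr=0.0000 cont=0.0000 V=0.0000[hold]; j=6 S=124.6124 intr=0.0000 cont=0.0000 V=0.0000[hold]; j=7 S=135.1575 intr=0.0000 cont=0.0000 V=0.0000[hold]  S*(7)=97.6617
k=6: j=0 S=79.7125 intr=29.4275 cont=29.3554 V=29.4275[EX]; j=1 S=86.4581 intr=22.6819 cont=22.6098 V=22.6819[EX]; j=2 S=93.7745 intr=15.3655 cont=15.2934 V=15.3655[EX]; j=3 S=101.7100 intr=7.4300 cont=7.6135 V=7.6135[hold]; j=4 S=110.3171 intr=0.0000 cont=1.8700 V=1.8700[hold]; j=5 S=119.6525 intr=0.0000 cont=0.0000 V=0.0000[hold]; j=6 S=129.7779 intr=0.0000 cont=0.0000 V=0.0000[hold]  S*(6)=93.7745
k=5: j=0 S=83.0168 intr=26.1232 cont=26.0511 V=26.1232[EX]; j=1 S=90.0420 intr=19.0980 cont=19.0259 V=19.0980[EX]; j=2 S=97.6617 intr=11.4783 cont=11.4976 V=11.4976[hold]; j=3 S=105.9261 intr=3.2139 cont=4.7502 V=4.7502[hold]; j=4 S=114.8900 intr=0.0000 cont=0.9382 V=0.9382[hold]; j=5 S=124.6124 intr=0.0000 cont=0.0000 V=0.0000[hold]  S*(5)=90.0420
k=4: j=0 S=86.4581 intr=22.6819 cont=22.6098 V=22.6819[EX]; j=1 S=93.7745 intr=15.3655 cont=15.3030 V=15.3655[EX]; j=2 S=101.7100 intr=7.4300 cont=8.1321 V=8.1321[hold]; j=3 S=110.3171 intr=0.0000 cont=2.8500 V=2.8500[hold]; j=4 S=119.6525 intr=0.0000 cont=0.4707 V=0.4707[hold]  S*(4)=93.7745
k=3: j=0 S=90.0420 intr=19.0980 cont=19.0259 V=19.0980[EX]; j=1 S=97.6617 intr=11.4783 cont=11.7556 V=11.7556[hold]; j=2 S=105.9261 intr=3.2139 cont=5.4981 V=5.4981[hold]; j=3 S=114.8900 intr=0.0000 cont=1.6640 V=1.6640[hold]  S*(3)=90.0420
k=2: j=0 S=93.7745 intr=15.3655 cont=15.4314 V=15.4314[hold]; j=1 S=101.7100 intr=7.4300 cont=8.6338 V=8.6338[hold]; j=2 S=110.3171 intr=0.0000 cont=3.5864 V=3.5864[hold]  S*(2)=-
k=1: j=0 S=97.6617 intr=11.4783 cont=12.0384 V=12.0384[hold]; j=1 S=105.9261 intr=3.2139 cont=6.1162 V=6.1162[hold]  S*(1)=-
k=0: j=0 S=101.7100 intr=7.4300 cont=9.0832 V=9.0832[hold]  S*(0)=-

price = 9.0832
boundary = - - - 90.0420 93.7745 90.0420 93.7745 97.6617
tree:
9.0832
12.0384 6.1162
15.4314 8.6338 3.5864
19.0980 11.7556 5.4981 1.6640
22.6819 15.3655 8.1321 2.8500 0.4707
26.1232 19.0980 11.4976 4.7502 0.9382 0.0000
29.4275 22.6819 15.3655 7.6135 1.8700 0.0000 0.0000
32.6003 26.1232 19.0980 11.4783 3.7275 0.0000 0.0000 0.0000
35.6467 29.4275 22.6819 15.3655 7.4300 0.0000 0.0000 0.0000 0.0000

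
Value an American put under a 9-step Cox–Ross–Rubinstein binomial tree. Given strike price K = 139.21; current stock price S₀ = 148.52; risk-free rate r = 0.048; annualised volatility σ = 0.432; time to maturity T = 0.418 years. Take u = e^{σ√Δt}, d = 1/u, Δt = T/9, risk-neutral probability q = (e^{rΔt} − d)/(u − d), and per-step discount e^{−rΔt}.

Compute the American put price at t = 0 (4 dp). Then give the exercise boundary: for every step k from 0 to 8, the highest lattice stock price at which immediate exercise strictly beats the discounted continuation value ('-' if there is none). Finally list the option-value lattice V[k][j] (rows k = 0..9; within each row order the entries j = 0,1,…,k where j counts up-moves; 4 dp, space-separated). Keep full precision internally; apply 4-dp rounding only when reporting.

params: Δt=0.04644 u=1.09757 d=0.91110 q=0.48871 e^(-rΔt)=0.99777
t_9 payoffs: 74.9577 61.8076 45.9661 26.8825 3.8931 0.0000 0.0000 0.0000 0.0000 0.0000
t_8: node(8,0) S=70.5215 payoff=68.6885 vs cont=68.3785 → 68.6885 [stop]  node(8,1) S=84.9547 payoff=54.2553 vs cont=53.9453 → 54.2553 [stop]  node(8,2) S=102.3419 payoff=36.8681 vs cont=36.5581 → 36.8681 [stop]  node(8,3) S=123.2875 payoff=15.9225 vs cont=15.6125 → 15.9225 [stop]  node(8,4) S=148.5200 payoff=0.0000 vs cont=1.9861 → 1.9861 [wait]  node(8,5) S=178.9166 payoff=0.0000 vs cont=0.0000 → 0.0000 [wait]  node(8,6) S=215.5344 payoff=0.0000 vs cont=0.0000 → 0.0000 [wait]  node(8,7) S=259.6464 payoff=0.0000 vs cont=0.0000 → 0.0000 [wait]  node(8,8) S=312.7866 payoff=0.0000 vs cont=0.0000 → 0.0000 [wait]  ⇒ S*(8)=123.2875
t_7: node(7,0) S=77.4024 payoff=61.8076 vs cont=61.4976 → 61.8076 [stop]  node(7,1) S=93.2439 payoff=45.9661 vs cont=45.6561 → 45.9661 [stop]  node(7,2) S=112.3275 payoff=26.8825 vs cont=26.5725 → 26.8825 [stop]  node(7,3) S=135.3169 payoff=3.8931 vs cont=9.0913 → 9.0913 [wait]  node(7,4) S=163.0114 payoff=0.0000 vs cont=1.0132 → 1.0132 [wait]  node(7,5) S=196.3739 payoff=0.0000 vs cont=0.0000 → 0.0000 [wait]  node(7,6) S=236.5644 payoff=0.0000 vs cont=0.0000 → 0.0000 [wait]  node(7,7) S=284.9806 payoff=0.0000 vs cont=0.0000 → 0.0000 [wait]  ⇒ S*(7)=112.3275
t_6: node(6,0) S=84.9547 payoff=54.2553 vs cont=53.9453 → 54.2553 [stop]  node(6,1) S=102.3419 payoff=36.8681 vs cont=36.5581 → 36.8681 [stop]  node(6,2) S=123.2875 payoff=15.9225 vs cont=18.1472 → 18.1472 [wait]  node(6,3) S=148.5200 payoff=0.0000 vs cont=5.1320 → 5.1320 [wait]  node(6,4) S=178.9166 payoff=0.0000 vs cont=0.5169 → 0.5169 [wait]  node(6,5) S=215.5344 payoff=0.0000 vs cont=0.0000 → 0.0000 [wait]  node(6,6) S=259.6464 payoff=0.0000 vs cont=0.0000 → 0.0000 [wait]  ⇒ S*(6)=102.3419
t_5: node(5,0) S=93.2439 payoff=45.9661 vs cont=45.6561 → 45.9661 [stop]  node(5,1) S=112.3275 payoff=26.8825 vs cont=27.6573 → 27.6573 [wait]  node(5,2) S=135.3169 payoff=3.8931 vs cont=11.7603 → 11.7603 [wait]  node(5,3) S=163.0114 payoff=0.0000 vs cont=2.8701 → 2.8701 [wait]  node(5,4) S=196.3739 payoff=0.0000 vs cont=0.2637 → 0.2637 [wait]  node(5,5) S=236.5644 payoff=0.0000 vs cont=0.0000 → 0.0000 [wait]  ⇒ S*(5)=93.2439
t_4: node(4,0) S=102.3419 payoff=36.8681 vs cont=36.9360 → 36.9360 [wait]  node(4,1) S=123.2875 payoff=15.9225 vs cont=19.8440 → 19.8440 [wait]  node(4,2) S=148.5200 payoff=0.0000 vs cont=7.3991 → 7.3991 [wait]  node(4,3) S=178.9166 payoff=0.0000 vs cont=1.5928 → 1.5928 [wait]  node(4,4) S=215.5344 payoff=0.0000 vs cont=0.1345 → 0.1345 [wait]  ⇒ S*(4)=-
t_3: node(3,0) S=112.3275 payoff=26.8825 vs cont=28.5193 → 28.5193 [wait]  node(3,1) S=135.3169 payoff=3.8931 vs cont=13.7314 → 13.7314 [wait]  node(3,2) S=163.0114 payoff=0.0000 vs cont=4.5513 → 4.5513 [wait]  node(3,3) S=196.3739 payoff=0.0000 vs cont=0.8782 → 0.8782 [wait]  ⇒ S*(3)=-
t_2: node(2,0) S=123.2875 payoff=15.9225 vs cont=21.2449 → 21.2449 [wait]  node(2,1) S=148.5200 payoff=0.0000 vs cont=9.2244 → 9.2244 [wait]  node(2,2) S=178.9166 payoff=0.0000 vs cont=2.7501 → 2.7501 [wait]  ⇒ S*(2)=-
t_1: node(1,0) S=135.3169 payoff=3.8931 vs cont=15.3361 → 15.3361 [wait]  node(1,1) S=163.0114 payoff=0.0000 vs cont=6.0468 → 6.0468 [wait]  ⇒ S*(1)=-
t_0: node(0,0) S=148.5200 payoff=0.0000 vs cont=10.7723 → 10.7723 [wait]  ⇒ S*(0)=-

price = 10.7723
boundary = - - - - - 93.2439 102.3419 112.3275 123.2875
tree:
10.7723
15.3361 6.0468
21.2449 9.2244 2.7501
28.5193 13.7314 4.5513 0.8782
36.9360 19.8440 7.3991 1.5928 0.1345
45.9661 27.6573 11.7603 2.8701 0.2637 0.0000
54.2553 36.8681 18.1472 5.1320 0.5169 0.0000 0.0000
61.8076 45.9661 26.8825 9.0913 1.0132 0.0000 0.0000 0.0000
68.6885 54.2553 36.8681 15.9225 1.9861 0.0000 0.0000 0.0000 0.0000
74.9577 61.8076 45.9661 26.8825 3.8931 0.0000 0.0000 0.0000 0.0000 0.0000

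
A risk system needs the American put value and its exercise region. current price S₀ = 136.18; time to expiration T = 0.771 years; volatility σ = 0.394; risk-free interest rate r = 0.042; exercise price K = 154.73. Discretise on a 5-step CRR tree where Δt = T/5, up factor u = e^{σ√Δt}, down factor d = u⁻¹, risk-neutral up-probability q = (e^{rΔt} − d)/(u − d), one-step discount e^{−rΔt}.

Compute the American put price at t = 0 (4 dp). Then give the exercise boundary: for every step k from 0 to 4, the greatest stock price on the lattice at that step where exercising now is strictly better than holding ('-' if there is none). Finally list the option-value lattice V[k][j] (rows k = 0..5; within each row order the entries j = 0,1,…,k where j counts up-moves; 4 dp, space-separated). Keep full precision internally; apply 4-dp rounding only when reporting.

price = 27.7168
boundary = - - 99.9373 116.6596 99.9373
tree:
27.7168
39.8785 15.0364
54.7927 24.4077 5.1803
69.1179 38.0704 10.0716 0.0000
81.3898 54.7927 19.5814 0.0000 0.0000
91.9026 69.1179 38.0704 0.0000 0.0000 0.0000

Δt=0.15420  u=1.16733  d=0.85666  q=0.48231  discount=0.99354
step 5 (expiry): payoffs max(K−S,0) = 91.9026 69.1179 38.0704 0.0000 0.0000 0.0000
step 4: (k=4,j=0): S=73.3402, (K−S)⁺=81.3898, hold=80.3909 ⇒ V=81.3898 exercise | (k=4,j=1): S=99.9373, (K−S)⁺=54.7927, hold=53.7938 ⇒ V=54.7927 exercise | (k=4,j=2): S=136.1800, (K−S)⁺=18.5500, hold=19.5814 ⇒ V=19.5814 continue | (k=4,j=3): S=185.5662, (K−S)⁺=0.0000, hold=0.0000 ⇒ V=0.0000 continue | (k=4,j=4): S=252.8626, (K−S)⁺=0.0000, hold=0.0000 ⇒ V=0.0000 continue  boundary S*=99.9373
step 3: (k=3,j=0): S=85.6121, (K−S)⁺=69.1179, hold=68.1191 ⇒ V=69.1179 exercise | (k=3,j=1): S=116.6596, (K−S)⁺=38.0704, hold=37.5658 ⇒ V=38.0704 exercise | (k=3,j=2): S=158.9667, (K−S)⁺=0.0000, hold=10.0716 ⇒ V=10.0716 continue | (k=3,j=3): S=216.6166, (K−S)⁺=0.0000, hold=0.0000 ⇒ V=0.0000 continue  boundary S*=116.6596
step 2: (k=2,j=0): S=99.9373, (K−S)⁺=54.7927, hold=53.7938 ⇒ V=54.7927 exercise | (k=2,j=1): S=136.1800, (K−S)⁺=18.5500, hold=24.4077 ⇒ V=24.4077 continue | (k=2,j=2): S=185.5662, (K−S)⁺=0.0000, hold=5.1803 ⇒ V=5.1803 continue  boundary S*=99.9373
step 1: (k=1,j=0): S=116.6596, (K−S)⁺=38.0704, hold=39.8785 ⇒ V=39.8785 continue | (k=1,j=1): S=158.9667, (K−S)⁺=0.0000, hold=15.0364 ⇒ V=15.0364 continue  boundary S*=-
step 0: (k=0,j=0): S=136.1800, (K−S)⁺=18.5500, hold=27.7168 ⇒ V=27.7168 continue  boundary S*=-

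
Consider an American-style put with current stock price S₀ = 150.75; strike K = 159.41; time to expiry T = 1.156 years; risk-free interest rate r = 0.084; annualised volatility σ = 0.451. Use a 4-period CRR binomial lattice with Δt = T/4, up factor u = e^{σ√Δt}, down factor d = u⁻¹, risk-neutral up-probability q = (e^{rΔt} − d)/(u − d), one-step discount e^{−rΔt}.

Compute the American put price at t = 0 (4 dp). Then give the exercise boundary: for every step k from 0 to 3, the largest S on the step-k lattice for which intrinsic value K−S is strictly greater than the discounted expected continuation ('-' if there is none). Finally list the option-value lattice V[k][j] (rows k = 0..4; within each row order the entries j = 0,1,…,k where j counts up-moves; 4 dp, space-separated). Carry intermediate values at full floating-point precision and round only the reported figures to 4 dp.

price = 27.7257
boundary = - - 92.8253 118.2938
tree:
27.7257
43.9261 12.2458
66.5847 22.5333 2.1469
86.5698 41.1162 4.3118 0.0000
102.2522 66.5847 8.6600 0.0000 0.0000

Δt=0.28900, u=1.27437, d=0.78470, q=0.48987, disc=e^(-rΔt)=0.97602
k=4 terminal: V=max(K-S,0) → 102.2522 66.5847 8.6600 0.0000 0.0000
k=3: j=0 S=72.8402 intr=86.5698 cont=82.7466 V=86.5698[EX]; j=1 S=118.2938 intr=41.1162 cont=37.2930 V=41.1162[EX]; j=2 S=192.1113 intr=0.0000 cont=4.3118 V=4.3118[hold]; j=3 S=311.9922 intr=0.0000 cont=0.0000 V=0.0000[hold]  S*(3)=118.2938
k=2: j=0 S=92.8253 intr=66.5847 cont=62.7615 V=66.5847[EX]; j=1 S=150.7500 intr=8.6600 cont=22.5333 V=22.5333[hold]; j=2 S=244.8208 intr=0.0000 cont=2.1469 V=2.1469[hold]  S*(2)=92.8253
k=1: j=0 S=118.2938 intr=41.1162 cont=43.9261 V=43.9261[hold]; j=1 S=192.1113 intr=0.0000 cont=12.2458 V=12.2458[hold]  S*(1)=-
k=0: j=0 S=150.7500 intr=8.6600 cont=27.7257 V=27.7257[hold]  S*(0)=-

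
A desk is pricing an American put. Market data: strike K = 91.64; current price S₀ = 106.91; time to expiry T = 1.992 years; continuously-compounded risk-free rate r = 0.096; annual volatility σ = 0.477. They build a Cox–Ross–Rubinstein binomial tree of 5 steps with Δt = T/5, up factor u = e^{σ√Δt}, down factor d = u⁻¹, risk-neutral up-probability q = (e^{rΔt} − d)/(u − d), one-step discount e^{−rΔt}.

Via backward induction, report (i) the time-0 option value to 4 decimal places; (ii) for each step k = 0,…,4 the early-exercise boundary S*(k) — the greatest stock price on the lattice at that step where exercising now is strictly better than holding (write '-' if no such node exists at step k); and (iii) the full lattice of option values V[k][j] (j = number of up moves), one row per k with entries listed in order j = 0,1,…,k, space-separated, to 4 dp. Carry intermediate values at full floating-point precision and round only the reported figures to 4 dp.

params: Δt=0.39840 u=1.35131 d=0.74002 q=0.48907 e^(-rΔt)=0.96248
t_5 payoffs: 67.9133 48.3139 12.5244 0.0000 0.0000 0.0000
t_4: node(4,0) S=32.0622 payoff=59.5778 vs cont=56.1391 → 59.5778 [stop]  node(4,1) S=58.5472 payoff=33.0928 vs cont=29.6541 → 33.0928 [stop]  node(4,2) S=106.9100 payoff=0.0000 vs cont=6.1589 → 6.1589 [wait]  node(4,3) S=195.2229 payoff=0.0000 vs cont=0.0000 → 0.0000 [wait]  node(4,4) S=356.4866 payoff=0.0000 vs cont=0.0000 → 0.0000 [wait]  ⇒ S*(4)=58.5472
t_3: node(3,0) S=43.3261 payoff=48.3139 vs cont=44.8752 → 48.3139 [stop]  node(3,1) S=79.1156 payoff=12.5244 vs cont=19.1727 → 19.1727 [wait]  node(3,2) S=144.4690 payoff=0.0000 vs cont=3.0287 → 3.0287 [wait]  node(3,3) S=263.8074 payoff=0.0000 vs cont=0.0000 → 0.0000 [wait]  ⇒ S*(3)=43.3261
t_2: node(2,0) S=58.5472 payoff=33.0928 vs cont=32.7836 → 33.0928 [stop]  node(2,1) S=106.9100 payoff=0.0000 vs cont=10.8540 → 10.8540 [wait]  node(2,2) S=195.2229 payoff=0.0000 vs cont=1.4894 → 1.4894 [wait]  ⇒ S*(2)=58.5472
t_1: node(1,0) S=79.1156 payoff=12.5244 vs cont=21.3828 → 21.3828 [wait]  node(1,1) S=144.4690 payoff=0.0000 vs cont=6.0386 → 6.0386 [wait]  ⇒ S*(1)=-
t_0: node(0,0) S=106.9100 payoff=0.0000 vs cont=13.3576 → 13.3576 [wait]  ⇒ S*(0)=-

price = 13.3576
boundary = - - 58.5472 43.3261 58.5472
tree:
13.3576
21.3828 6.0386
33.0928 10.8540 1.4894
48.3139 19.1727 3.0287 0.0000
59.5778 33.0928 6.1589 0.0000 0.0000
67.9133 48.3139 12.5244 0.0000 0.0000 0.0000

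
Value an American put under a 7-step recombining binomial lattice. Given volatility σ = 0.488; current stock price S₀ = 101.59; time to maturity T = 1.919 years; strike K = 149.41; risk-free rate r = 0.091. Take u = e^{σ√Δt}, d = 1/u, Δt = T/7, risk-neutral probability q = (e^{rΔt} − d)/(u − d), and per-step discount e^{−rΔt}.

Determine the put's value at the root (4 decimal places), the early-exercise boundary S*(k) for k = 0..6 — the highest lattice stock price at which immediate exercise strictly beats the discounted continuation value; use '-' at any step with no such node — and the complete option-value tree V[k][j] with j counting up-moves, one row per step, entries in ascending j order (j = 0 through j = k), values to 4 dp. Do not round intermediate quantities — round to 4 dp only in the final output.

price = 52.1983
boundary = - 78.6836 60.9421 78.6836 60.9421 78.6836 101.5900
tree:
52.1983
70.7264 35.2697
88.4679 50.8013 20.6370
102.2090 70.7264 32.3187 9.3250
112.8518 88.4679 48.9173 16.4011 2.3075
121.0949 102.2090 70.7264 28.3390 4.5970 0.0000
127.4794 112.8518 88.4679 47.8200 9.1582 0.0000 0.0000
132.4243 121.0949 102.2090 70.7264 18.2451 0.0000 0.0000 0.0000

params: Δt=0.27414 u=1.29112 d=0.77452 q=0.48537 e^(-rΔt)=0.97536
t_7 payoffs: 132.4243 121.0949 102.2090 70.7264 18.2451 0.0000 0.0000 0.0000
t_6: node(6,0) S=21.9306 payoff=127.4794 vs cont=123.7982 → 127.4794 [stop]  node(6,1) S=36.5582 payoff=112.8518 vs cont=109.1706 → 112.8518 [stop]  node(6,2) S=60.9421 payoff=88.4679 vs cont=84.7867 → 88.4679 [stop]  node(6,3) S=101.5900 payoff=47.8200 vs cont=44.1388 → 47.8200 [stop]  node(6,4) S=169.3497 payoff=0.0000 vs cont=9.1582 → 9.1582 [wait]  node(6,5) S=282.3044 payoff=0.0000 vs cont=0.0000 → 0.0000 [wait]  node(6,6) S=470.5991 payoff=0.0000 vs cont=0.0000 → 0.0000 [wait]  ⇒ S*(6)=101.5900
t_5: node(5,0) S=28.3151 payoff=121.0949 vs cont=117.4137 → 121.0949 [stop]  node(5,1) S=47.2010 payoff=102.2090 vs cont=98.5278 → 102.2090 [stop]  node(5,2) S=78.6836 payoff=70.7264 vs cont=67.0452 → 70.7264 [stop]  node(5,3) S=131.1649 payoff=18.2451 vs cont=28.3390 → 28.3390 [wait]  node(5,4) S=218.6508 payoff=0.0000 vs cont=4.5970 → 4.5970 [wait]  node(5,5) S=364.4890 payoff=0.0000 vs cont=0.0000 → 0.0000 [wait]  ⇒ S*(5)=78.6836
t_4: node(4,0) S=36.5582 payoff=112.8518 vs cont=109.1706 → 112.8518 [stop]  node(4,1) S=60.9421 payoff=88.4679 vs cont=84.7867 → 88.4679 [stop]  node(4,2) S=101.5900 payoff=47.8200 vs cont=48.9173 → 48.9173 [wait]  node(4,3) S=169.3497 payoff=0.0000 vs cont=16.4011 → 16.4011 [wait]  node(4,4) S=282.3044 payoff=0.0000 vs cont=2.3075 → 2.3075 [wait]  ⇒ S*(4)=60.9421
t_3: node(3,0) S=47.2010 payoff=102.2090 vs cont=98.5278 → 102.2090 [stop]  node(3,1) S=78.6836 payoff=70.7264 vs cont=67.5646 → 70.7264 [stop]  node(3,2) S=131.1649 payoff=18.2451 vs cont=32.3187 → 32.3187 [wait]  node(3,3) S=218.6508 payoff=0.0000 vs cont=9.3250 → 9.3250 [wait]  ⇒ S*(3)=78.6836
t_2: node(2,0) S=60.9421 payoff=88.4679 vs cont=84.7867 → 88.4679 [stop]  node(2,1) S=101.5900 payoff=47.8200 vs cont=50.8013 → 50.8013 [wait]  node(2,2) S=169.3497 payoff=0.0000 vs cont=20.6370 → 20.6370 [wait]  ⇒ S*(2)=60.9421
t_1: node(1,0) S=78.6836 payoff=70.7264 vs cont=68.4565 → 70.7264 [stop]  node(1,1) S=131.1649 payoff=18.2451 vs cont=35.2697 → 35.2697 [wait]  ⇒ S*(1)=78.6836
t_0: node(0,0) S=101.5900 payoff=47.8200 vs cont=52.1983 → 52.1983 [wait]  ⇒ S*(0)=-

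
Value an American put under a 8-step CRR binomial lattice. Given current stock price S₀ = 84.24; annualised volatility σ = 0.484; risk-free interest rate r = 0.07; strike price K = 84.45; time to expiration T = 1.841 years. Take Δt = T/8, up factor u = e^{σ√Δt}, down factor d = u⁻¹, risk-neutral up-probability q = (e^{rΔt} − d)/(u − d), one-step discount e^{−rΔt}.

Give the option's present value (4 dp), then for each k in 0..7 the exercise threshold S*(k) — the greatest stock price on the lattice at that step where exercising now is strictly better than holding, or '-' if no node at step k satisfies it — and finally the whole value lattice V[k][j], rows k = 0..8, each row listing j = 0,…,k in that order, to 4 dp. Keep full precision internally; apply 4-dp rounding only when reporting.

Δt=0.23012, u=1.26135, d=0.79280, q=0.47687, disc=e^(-rΔt)=0.98402
k=8 terminal: V=max(K-S,0) → 71.3027 63.5326 51.1704 31.5022 0.2100 0.0000 0.0000 0.0000 0.0000
k=7: j=0 S=16.5834 intr=67.8666 cont=66.5171 V=67.8666[EX]; j=1 S=26.3841 intr=58.0659 cont=56.7164 V=58.0659[EX]; j=2 S=41.9772 intr=42.4728 cont=41.1233 V=42.4728[EX]; j=3 S=66.7857 intr=17.6643 cont=16.3148 V=17.6643[EX]; j=4 S=106.2560 intr=0.0000 cont=0.1081 V=0.1081[hold]; j=5 S=169.0533 intr=0.0000 cont=0.0000 V=0.0000[hold]; j=6 S=268.9637 intr=0.0000 cont=0.0000 V=0.0000[hold]; j=7 S=427.9212 intr=0.0000 cont=0.0000 V=0.0000[hold]  S*(7)=66.7857
k=6: j=0 S=20.9174 intr=63.5326 cont=62.1831 V=63.5326[EX]; j=1 S=33.2796 intr=51.1704 cont=49.8209 V=51.1704[EX]; j=2 S=52.9478 intr=31.5022 cont=30.1527 V=31.5022[EX]; j=3 S=84.2400 intr=0.2100 cont=9.1438 V=9.1438[hold]; j=4 S=134.0258 intr=0.0000 cont=0.0556 V=0.0556[hold]; j=5 S=213.2351 intr=0.0000 cont=0.0000 V=0.0000[hold]; j=6 S=339.2569 intr=0.0000 cont=0.0000 V=0.0000[hold]  S*(6)=52.9478
k=5: j=0 S=26.3841 intr=58.0659 cont=56.7164 V=58.0659[EX]; j=1 S=41.9772 intr=42.4728 cont=41.1233 V=42.4728[EX]; j=2 S=66.7857 intr=17.6643 cont=20.5070 V=20.5070[hold]; j=3 S=106.2560 intr=0.0000 cont=4.7330 V=4.7330[hold]; j=4 S=169.0533 intr=0.0000 cont=0.0286 V=0.0286[hold]; j=5 S=268.9637 intr=0.0000 cont=0.0000 V=0.0000[hold]  S*(5)=41.9772
k=4: j=0 S=33.2796 intr=51.1704 cont=49.8209 V=51.1704[EX]; j=1 S=52.9478 intr=31.5022 cont=31.4866 V=31.5022[EX]; j=2 S=84.2400 intr=0.2100 cont=12.7773 V=12.7773[hold]; j=3 S=134.0258 intr=0.0000 cont=2.4499 V=2.4499[hold]; j=4 S=213.2351 intr=0.0000 cont=0.0147 V=0.0147[hold]  S*(4)=52.9478
k=3: j=0 S=41.9772 intr=42.4728 cont=41.1233 V=42.4728[EX]; j=1 S=66.7857 intr=17.6643 cont=22.2121 V=22.2121[hold]; j=2 S=106.2560 intr=0.0000 cont=7.7270 V=7.7270[hold]; j=3 S=169.0533 intr=0.0000 cont=1.2680 V=1.2680[hold]  S*(3)=41.9772
k=2: j=0 S=52.9478 intr=31.5022 cont=32.2867 V=32.2867[hold]; j=1 S=84.2400 intr=0.2100 cont=15.0600 V=15.0600[hold]; j=2 S=134.0258 intr=0.0000 cont=4.5726 V=4.5726[hold]  S*(2)=-
k=1: j=0 S=66.7857 intr=17.6643 cont=23.6871 V=23.6871[hold]; j=1 S=106.2560 intr=0.0000 cont=9.8981 V=9.8981[hold]  S*(1)=-
k=0: j=0 S=84.2400 intr=0.2100 cont=16.8381 V=16.8381[hold]  S*(0)=-

price = 16.8381
boundary = - - - 41.9772 52.9478 41.9772 52.9478 66.7857
tree:
16.8381
23.6871 9.8981
32.2867 15.0600 4.5726
42.4728 22.2121 7.7270 1.2680
51.1704 31.5022 12.7773 2.4499 0.0147
58.0659 42.4728 20.5070 4.7330 0.0286 0.0000
63.5326 51.1704 31.5022 9.1438 0.0556 0.0000 0.0000
67.8666 58.0659 42.4728 17.6643 0.1081 0.0000 0.0000 0.0000
71.3027 63.5326 51.1704 31.5022 0.2100 0.0000 0.0000 0.0000 0.0000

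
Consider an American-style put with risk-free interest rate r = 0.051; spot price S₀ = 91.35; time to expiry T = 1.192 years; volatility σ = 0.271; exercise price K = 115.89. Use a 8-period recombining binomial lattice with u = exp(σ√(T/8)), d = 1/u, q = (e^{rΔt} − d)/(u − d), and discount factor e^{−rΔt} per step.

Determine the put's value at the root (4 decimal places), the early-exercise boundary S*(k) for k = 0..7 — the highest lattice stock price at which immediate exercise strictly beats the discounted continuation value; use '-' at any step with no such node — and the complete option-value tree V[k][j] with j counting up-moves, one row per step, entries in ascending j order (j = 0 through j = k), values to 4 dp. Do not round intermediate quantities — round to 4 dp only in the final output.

price = 25.3438
boundary = - 82.2769 74.1050 82.2769 91.3500 82.2769 91.3500 101.4236
tree:
25.3438
33.6131 17.7860
41.7850 24.9039 11.2205
49.1452 33.6131 16.9174 5.9205
55.7744 41.7850 24.5400 9.8544 2.2333
61.7452 49.1452 33.6131 15.8967 4.2025 0.3768
67.1230 55.7744 41.7850 24.5400 7.8388 0.7753 0.0000
71.9666 61.7452 49.1452 33.6131 14.4664 1.5951 0.0000 0.0000
76.3292 67.1230 55.7744 41.7850 24.5400 3.2820 0.0000 0.0000 0.0000

Δt=0.14900, u=1.11027, d=0.90068, q=0.51027, disc=e^(-rΔt)=0.99243
k=8 terminal: V=max(K-S,0) → 76.3292 67.1230 55.7744 41.7850 24.5400 3.2820 0.0000 0.0000 0.0000
k=7: j=0 S=43.9234 intr=71.9666 cont=71.0893 V=71.9666[EX]; j=1 S=54.1448 intr=61.7452 cont=60.8679 V=61.7452[EX]; j=2 S=66.7448 intr=49.1452 cont=48.2679 V=49.1452[EX]; j=3 S=82.2769 intr=33.6131 cont=32.7357 V=33.6131[EX]; j=4 S=101.4236 intr=14.4664 cont=13.5891 V=14.4664[EX]; j=5 S=125.0258 intr=0.0000 cont=1.5951 V=1.5951[hold]; j=6 S=154.1206 intr=0.0000 cont=0.0000 V=0.0000[hold]; j=7 S=189.9859 intr=0.0000 cont=0.0000 V=0.0000[hold]  S*(7)=101.4236
k=6: j=0 S=48.7670 intr=67.1230 cont=66.2457 V=67.1230[EX]; j=1 S=60.1156 intr=55.7744 cont=54.8971 V=55.7744[EX]; j=2 S=74.1050 intr=41.7850 cont=40.9077 V=41.7850[EX]; j=3 S=91.3500 intr=24.5400 cont=23.6627 V=24.5400[EX]; j=4 S=112.6080 intr=3.2820 cont=7.8388 V=7.8388[hold]; j=5 S=138.8130 intr=0.0000 cont=0.7753 V=0.7753[hold]; j=6 S=171.1162 intr=0.0000 cont=0.0000 V=0.0000[hold]  S*(6)=91.3500
k=5: j=0 S=54.1448 intr=61.7452 cont=60.8679 V=61.7452[EX]; j=1 S=66.7448 intr=49.1452 cont=48.2679 V=49.1452[EX]; j=2 S=82.2769 intr=33.6131 cont=32.7357 V=33.6131[EX]; j=3 S=101.4236 intr=14.4664 cont=15.8967 V=15.8967[hold]; j=4 S=125.0258 intr=0.0000 cont=4.2025 V=4.2025[hold]; j=5 S=154.1206 intr=0.0000 cont=0.3768 V=0.3768[hold]  S*(5)=82.2769
k=4: j=0 S=60.1156 intr=55.7744 cont=54.8971 V=55.7744[EX]; j=1 S=74.1050 intr=41.7850 cont=40.9077 V=41.7850[EX]; j=2 S=91.3500 intr=24.5400 cont=24.3870 V=24.5400[EX]; j=3 S=112.6080 intr=3.2820 cont=9.8544 V=9.8544[hold]; j=4 S=138.8130 intr=0.0000 cont=2.2333 V=2.2333[hold]  S*(4)=91.3500
k=3: j=0 S=66.7448 intr=49.1452 cont=48.2679 V=49.1452[EX]; j=1 S=82.2769 intr=33.6131 cont=32.7357 V=33.6131[EX]; j=2 S=101.4236 intr=14.4664 cont=16.9174 V=16.9174[hold]; j=3 S=125.0258 intr=0.0000 cont=5.9205 V=5.9205[hold]  S*(3)=82.2769
k=2: j=0 S=74.1050 intr=41.7850 cont=40.9077 V=41.7850[EX]; j=1 S=91.3500 intr=24.5400 cont=24.9039 V=24.9039[hold]; j=2 S=112.6080 intr=3.2820 cont=11.2205 V=11.2205[hold]  S*(2)=74.1050
k=1: j=0 S=82.2769 intr=33.6131 cont=32.9200 V=33.6131[EX]; j=1 S=101.4236 intr=14.4664 cont=17.7860 V=17.7860[hold]  S*(1)=82.2769
k=0: j=0 S=91.3500 intr=24.5400 cont=25.3438 V=25.3438[hold]  S*(0)=-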